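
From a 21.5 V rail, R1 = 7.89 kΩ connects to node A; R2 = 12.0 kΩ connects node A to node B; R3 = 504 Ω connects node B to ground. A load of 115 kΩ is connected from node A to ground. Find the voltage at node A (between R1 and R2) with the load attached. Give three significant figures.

Below node A the series string R2+R3 = 12500 Ω sits in parallel with the 115000 Ω load: 11280 Ω.
V_A = 21.5 × 11280/(7890 + 11280) = 12.6 V.

V ≈ 12.6 V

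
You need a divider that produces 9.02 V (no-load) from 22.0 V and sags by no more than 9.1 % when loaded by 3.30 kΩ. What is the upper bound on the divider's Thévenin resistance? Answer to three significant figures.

R_th ≤ 330 Ω

Loading drop = R_th/(R_th + R_L) ≤ 0.0910, so R_th ≤ R_L · ε/(1−ε) = 3.30 kΩ × 0.0910/0.9090 = 330 Ω.
(Any R1, R2 with R2/(R1+R2) = 0.410 and R1‖R2 ≤ 330 Ω will meet the spec.)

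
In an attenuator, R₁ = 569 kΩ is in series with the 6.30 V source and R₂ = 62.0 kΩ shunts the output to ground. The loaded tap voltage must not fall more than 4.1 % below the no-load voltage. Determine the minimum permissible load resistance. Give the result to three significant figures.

R_L(min) ≈ 1.31 MΩ

Output resistance R_th = R₁‖R₂ = (569 × 62.0)/631.0 = 55.91 kΩ.
The fractional drop is R_th/(R_th + R_L); requiring this ≤ 0.0410 gives R_L ≥ R_th(1/0.0410 − 1) = 55.91 × 23.39 = 1.31 MΩ.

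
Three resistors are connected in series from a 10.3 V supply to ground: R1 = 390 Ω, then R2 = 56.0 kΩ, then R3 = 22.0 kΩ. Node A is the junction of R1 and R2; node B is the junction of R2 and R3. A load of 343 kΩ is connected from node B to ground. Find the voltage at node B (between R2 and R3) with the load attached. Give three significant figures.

V ≈ 2.76 V

At node B, R3 is in parallel with the load: R3‖R_L = 20670 Ω.
Below node A the resistance is R2 + (R3‖R_L) = 76670 Ω, so V_A = 10.3 × 76670/77060 = 10.25 V.
Then V_B = V_A × (R3‖R_L)/(R2 + R3‖R_L) = 10.25 × 20670/76670 = 2.76 V.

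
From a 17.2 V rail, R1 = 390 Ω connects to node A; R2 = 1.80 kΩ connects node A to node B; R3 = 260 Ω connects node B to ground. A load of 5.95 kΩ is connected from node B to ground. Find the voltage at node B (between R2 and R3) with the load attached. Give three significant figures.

V ≈ 1.76 V

At node B, R3 is in parallel with the load: R3‖R_L = 249.1 Ω.
Below node A the resistance is R2 + (R3‖R_L) = 2049 Ω, so V_A = 17.2 × 2049/2439 = 14.45 V.
Then V_B = V_A × (R3‖R_L)/(R2 + R3‖R_L) = 14.45 × 249.1/2049 = 1.76 V.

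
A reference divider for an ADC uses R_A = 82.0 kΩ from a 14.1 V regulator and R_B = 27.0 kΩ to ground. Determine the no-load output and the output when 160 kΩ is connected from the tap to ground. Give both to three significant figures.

Unloaded: 3.49 V; loaded: 3.10 V

Open-circuit: V = 14.1 × 27.0/(82.0 + 27.0) = 3.49 V.
With the load, R_B becomes R_B‖R_L = 23.10 kΩ, so V = 14.1 × 23.10/105.1 = 3.10 V.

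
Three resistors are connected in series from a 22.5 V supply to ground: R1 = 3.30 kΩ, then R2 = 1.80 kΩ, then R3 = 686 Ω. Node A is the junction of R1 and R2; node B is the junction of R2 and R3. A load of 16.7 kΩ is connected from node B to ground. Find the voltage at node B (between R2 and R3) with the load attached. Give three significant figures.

V ≈ 2.57 V

At node B, R3 is in parallel with the load: R3‖R_L = 658.9 Ω.
Below node A the resistance is R2 + (R3‖R_L) = 2459 Ω, so V_A = 22.5 × 2459/5759 = 9.607 V.
Then V_B = V_A × (R3‖R_L)/(R2 + R3‖R_L) = 9.607 × 658.9/2459 = 2.57 V.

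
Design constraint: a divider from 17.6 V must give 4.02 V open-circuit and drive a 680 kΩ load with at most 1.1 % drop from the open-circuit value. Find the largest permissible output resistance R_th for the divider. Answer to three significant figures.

Loading drop = R_th/(R_th + R_L) ≤ 0.0110, so R_th ≤ R_L · ε/(1−ε) = 680 kΩ × 0.0110/0.9890 = 7.56 kΩ.

R_th ≤ 7.56 kΩ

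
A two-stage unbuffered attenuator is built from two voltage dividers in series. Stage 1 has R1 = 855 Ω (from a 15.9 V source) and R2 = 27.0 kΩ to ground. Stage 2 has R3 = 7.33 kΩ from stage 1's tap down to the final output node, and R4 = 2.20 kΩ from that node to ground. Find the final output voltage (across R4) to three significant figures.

V_out ≈ 3.27 V

Stage 2 presents R3+R4 = 9530 Ω as a load on stage 1's tap.
Stage 1's lower leg becomes R2‖(R3+R4) = 7044 Ω, so V_mid = 15.9 × 7044/7899 = 14.18 V.
Stage 2 is itself unloaded: V_out = V_mid × R4/(R3+R4) = 14.18 × 2200/9530 = 3.27 V.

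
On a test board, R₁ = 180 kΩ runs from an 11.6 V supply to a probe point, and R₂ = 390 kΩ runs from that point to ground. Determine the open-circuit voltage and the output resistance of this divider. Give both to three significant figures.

V_th = 7.94 V, R_th = 123 kΩ

V_th is the open-circuit tap voltage: 11.6 × 390/(180 + 390) = 7.94 V.
With the supply zeroed, R₁ and R₂ appear in parallel from the tap: R_th = R₁‖R₂ = (180 × 390)/570.0 = 123 kΩ.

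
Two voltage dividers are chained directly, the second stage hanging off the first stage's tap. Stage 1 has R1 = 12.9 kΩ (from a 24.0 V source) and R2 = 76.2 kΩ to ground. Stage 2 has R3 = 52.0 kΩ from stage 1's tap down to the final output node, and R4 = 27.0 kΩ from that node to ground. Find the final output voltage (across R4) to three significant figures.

Stage 2 presents R3+R4 = 79.00 kΩ as a load on stage 1's tap.
Stage 1's lower leg becomes R2‖(R3+R4) = 38.79 kΩ, so V_mid = 24.0 × 38.79/51.69 = 18.01 V.
Stage 2 is itself unloaded: V_out = V_mid × R4/(R3+R4) = 18.01 × 27.0/79.00 = 6.16 V.

V_out ≈ 6.16 V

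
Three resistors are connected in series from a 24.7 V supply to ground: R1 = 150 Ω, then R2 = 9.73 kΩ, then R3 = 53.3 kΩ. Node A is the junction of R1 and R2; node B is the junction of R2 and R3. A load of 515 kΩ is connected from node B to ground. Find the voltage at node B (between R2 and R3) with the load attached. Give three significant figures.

V ≈ 20.5 V

At node B, R3 is in parallel with the load: R3‖R_L = 48300 Ω.
Below node A the resistance is R2 + (R3‖R_L) = 58030 Ω, so V_A = 24.7 × 58030/58180 = 24.64 V.
Then V_B = V_A × (R3‖R_L)/(R2 + R3‖R_L) = 24.64 × 48300/58030 = 20.5 V.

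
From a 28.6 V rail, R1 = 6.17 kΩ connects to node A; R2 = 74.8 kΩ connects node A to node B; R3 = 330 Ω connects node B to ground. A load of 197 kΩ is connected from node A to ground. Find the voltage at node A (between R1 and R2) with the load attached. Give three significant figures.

Below node A the series string R2+R3 = 75130 Ω sits in parallel with the 197000 Ω load: 54390 Ω.
V_A = 28.6 × 54390/(6170 + 54390) = 25.7 V.

V ≈ 25.7 V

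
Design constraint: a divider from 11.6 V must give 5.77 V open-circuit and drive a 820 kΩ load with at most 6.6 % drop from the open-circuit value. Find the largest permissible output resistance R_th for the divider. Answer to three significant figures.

Loading drop = R_th/(R_th + R_L) ≤ 0.0660, so R_th ≤ R_L · ε/(1−ε) = 820 kΩ × 0.0660/0.9340 = 57.9 kΩ.
(Any R1, R2 with R2/(R1+R2) = 0.497 and R1‖R2 ≤ 57.9 kΩ will meet the spec.)

R_th ≤ 57.9 kΩ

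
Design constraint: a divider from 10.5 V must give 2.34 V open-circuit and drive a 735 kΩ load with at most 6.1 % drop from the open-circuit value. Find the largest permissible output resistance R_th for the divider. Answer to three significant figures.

R_th ≤ 47.7 kΩ

Loading drop = R_th/(R_th + R_L) ≤ 0.0610, so R_th ≤ R_L · ε/(1−ε) = 735 kΩ × 0.0610/0.9390 = 47.7 kΩ.
(Any R1, R2 with R2/(R1+R2) = 0.223 and R1‖R2 ≤ 47.7 kΩ will meet the spec.)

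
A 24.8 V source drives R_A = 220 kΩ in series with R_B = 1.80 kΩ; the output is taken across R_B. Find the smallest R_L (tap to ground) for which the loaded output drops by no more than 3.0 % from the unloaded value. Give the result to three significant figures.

R_L(min) ≈ 57.7 kΩ

Output resistance R_th = R_A‖R_B = (220 × 1.80)/221.8 = 1.785 kΩ.
The fractional drop is R_th/(R_th + R_L); requiring this ≤ 0.0300 gives R_L ≥ R_th(1/0.0300 − 1) = 1.785 × 32.33 = 57.7 kΩ.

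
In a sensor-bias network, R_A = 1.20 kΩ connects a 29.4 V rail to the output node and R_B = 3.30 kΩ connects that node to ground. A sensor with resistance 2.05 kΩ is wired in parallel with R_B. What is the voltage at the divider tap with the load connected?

V_out ≈ 15.1 V

The load sits in parallel with R_B: R_B‖R_L = (3.30 × 2.05) / (3.30 + 2.05) = 1.264 kΩ.
V_out = 29.4 × 1.264 / (1.20 + 1.264) = 29.4 × 1.264/2.464 = 15.1 V.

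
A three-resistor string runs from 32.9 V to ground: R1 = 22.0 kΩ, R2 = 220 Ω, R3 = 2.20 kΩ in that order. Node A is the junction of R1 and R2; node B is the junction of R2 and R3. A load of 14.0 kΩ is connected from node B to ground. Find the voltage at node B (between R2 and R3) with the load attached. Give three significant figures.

At node B, R3 is in parallel with the load: R3‖R_L = 1901 Ω.
Below node A the resistance is R2 + (R3‖R_L) = 2121 Ω, so V_A = 32.9 × 2121/24120 = 2.893 V.
Then V_B = V_A × (R3‖R_L)/(R2 + R3‖R_L) = 2.893 × 1901/2121 = 2.59 V.

V ≈ 2.59 V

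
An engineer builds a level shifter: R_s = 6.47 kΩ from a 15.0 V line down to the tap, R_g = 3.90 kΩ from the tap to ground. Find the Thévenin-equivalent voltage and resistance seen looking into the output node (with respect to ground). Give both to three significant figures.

V_th = 5.64 V, R_th = 2.43 kΩ

V_th is the open-circuit tap voltage: 15.0 × 3.90/(6.47 + 3.90) = 5.64 V.
With the supply zeroed, R_s and R_g appear in parallel from the tap: R_th = R_s‖R_g = (6.47 × 3.90)/10.37 = 2.43 kΩ.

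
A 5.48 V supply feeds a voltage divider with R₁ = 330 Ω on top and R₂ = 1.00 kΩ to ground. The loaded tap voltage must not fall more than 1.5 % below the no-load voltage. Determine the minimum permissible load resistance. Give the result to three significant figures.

R_L(min) ≈ 16.3 kΩ

Output resistance R_th = R₁‖R₂ = (330 × 1000)/1330 = 248.1 Ω.
The fractional drop is R_th/(R_th + R_L); requiring this ≤ 0.0150 gives R_L ≥ R_th(1/0.0150 − 1) = 248.1 × 65.67 = 16.3 kΩ.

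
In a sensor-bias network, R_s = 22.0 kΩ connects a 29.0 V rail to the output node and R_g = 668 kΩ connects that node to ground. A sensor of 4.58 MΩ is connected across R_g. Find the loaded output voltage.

The load sits in parallel with R_g: R_g‖R_L = (668 × 4580) / (668 + 4580) = 583.0 kΩ.
V_out = 29.0 × 583.0 / (22.0 + 583.0) = 29.0 × 583.0/605.0 = 27.9 V.

V_out ≈ 27.9 V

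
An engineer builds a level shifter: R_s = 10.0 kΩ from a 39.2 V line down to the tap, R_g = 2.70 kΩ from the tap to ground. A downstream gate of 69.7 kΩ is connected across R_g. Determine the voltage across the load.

V_out ≈ 8.09 V

The load sits in parallel with R_g: R_g‖R_L = (2.70 × 69.7) / (2.70 + 69.7) = 2.599 kΩ.
V_out = 39.2 × 2.599 / (10.0 + 2.599) = 39.2 × 2.599/12.60 = 8.09 V.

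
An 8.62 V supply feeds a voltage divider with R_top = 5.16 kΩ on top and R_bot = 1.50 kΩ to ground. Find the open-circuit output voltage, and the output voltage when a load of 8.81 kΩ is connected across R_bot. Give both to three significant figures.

Open-circuit: V = 8.62 × 1.50/(5.16 + 1.50) = 1.94 V.
With the load, R_bot becomes R_bot‖R_L = 1.282 kΩ, so V = 8.62 × 1.282/6.442 = 1.72 V.

Unloaded: 1.94 V; loaded: 1.72 V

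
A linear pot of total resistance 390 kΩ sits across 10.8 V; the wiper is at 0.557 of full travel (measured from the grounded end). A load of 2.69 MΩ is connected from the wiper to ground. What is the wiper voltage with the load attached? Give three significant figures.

V ≈ 5.81 V

The wiper splits the pot into (1−α)R = 172.8 kΩ above and αR = 217.2 kΩ below.
Lower section ‖ load = 201.0 kΩ.
V_wiper = 10.8 × 201.0/(172.8 + 201.0) = 5.81 V.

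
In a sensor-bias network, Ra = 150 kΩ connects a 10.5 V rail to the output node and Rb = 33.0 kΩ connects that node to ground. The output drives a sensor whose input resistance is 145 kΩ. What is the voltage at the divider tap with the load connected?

The load sits in parallel with Rb: Rb‖R_L = (33.0 × 145) / (33.0 + 145) = 26.88 kΩ.
V_out = 10.5 × 26.88 / (150 + 26.88) = 10.5 × 26.88/176.9 = 1.60 V.
(Unloaded it would have been 1.89 V.)

V_out ≈ 1.60 V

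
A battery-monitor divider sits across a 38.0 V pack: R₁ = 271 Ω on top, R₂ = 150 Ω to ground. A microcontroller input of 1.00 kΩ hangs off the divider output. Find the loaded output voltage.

V_out ≈ 12.3 V

The load sits in parallel with R₂: R₂‖R_L = (150 × 1000) / (150 + 1000) = 130.4 Ω.
V_out = 38.0 × 130.4 / (271 + 130.4) = 38.0 × 130.4/401.4 = 12.3 V.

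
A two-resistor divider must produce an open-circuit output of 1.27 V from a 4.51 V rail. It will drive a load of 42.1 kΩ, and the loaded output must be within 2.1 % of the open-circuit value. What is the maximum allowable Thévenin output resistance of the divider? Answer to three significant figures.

R_th ≤ 903 Ω

Loading drop = R_th/(R_th + R_L) ≤ 0.0210, so R_th ≤ R_L · ε/(1−ε) = 42.1 kΩ × 0.0210/0.9790 = 903 Ω.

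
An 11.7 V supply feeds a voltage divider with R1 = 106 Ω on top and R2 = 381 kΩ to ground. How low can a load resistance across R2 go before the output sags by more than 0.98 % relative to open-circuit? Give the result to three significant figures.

R_L(min) ≈ 10.7 kΩ

Output resistance R_th = R1‖R2 = (106 × 381000)/381100 = 106.0 Ω.
The fractional drop is R_th/(R_th + R_L); requiring this ≤ 0.00980 gives R_L ≥ R_th(1/0.00980 − 1) = 106.0 × 101.0 = 10.7 kΩ.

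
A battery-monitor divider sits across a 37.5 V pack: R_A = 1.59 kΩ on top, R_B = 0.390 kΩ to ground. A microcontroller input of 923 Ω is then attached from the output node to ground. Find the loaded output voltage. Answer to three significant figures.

The load sits in parallel with R_B: R_B‖R_L = (390 × 923) / (390 + 923) = 274.2 Ω.
V_out = 37.5 × 274.2 / (1590 + 274.2) = 37.5 × 274.2/1864 = 5.52 V.

V_out ≈ 5.52 V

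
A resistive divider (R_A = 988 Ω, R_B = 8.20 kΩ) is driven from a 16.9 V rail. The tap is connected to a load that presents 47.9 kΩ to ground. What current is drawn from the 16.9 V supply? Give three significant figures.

I ≈ 2.12 mA

R_B‖R_L = 7001 Ω, so the source sees R_A + R_B‖R_L = 7989 Ω.
I = 16.9 V / 7989 Ω = 2.12 mA.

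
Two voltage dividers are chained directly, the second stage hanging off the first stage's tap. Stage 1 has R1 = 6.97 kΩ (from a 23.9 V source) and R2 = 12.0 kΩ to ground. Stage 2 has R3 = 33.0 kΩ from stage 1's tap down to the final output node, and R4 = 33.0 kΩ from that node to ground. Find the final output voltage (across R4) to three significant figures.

V_out ≈ 7.09 V

Stage 2 presents R3+R4 = 66.00 kΩ as a load on stage 1's tap.
Stage 1's lower leg becomes R2‖(R3+R4) = 10.15 kΩ, so V_mid = 23.9 × 10.15/17.12 = 14.17 V.
Stage 2 is itself unloaded: V_out = V_mid × R4/(R3+R4) = 14.17 × 33.0/66.00 = 7.09 V.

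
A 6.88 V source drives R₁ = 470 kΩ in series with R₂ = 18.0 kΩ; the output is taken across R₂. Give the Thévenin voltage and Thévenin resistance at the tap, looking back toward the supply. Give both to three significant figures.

V_th is the open-circuit tap voltage: 6.88 × 18.0/(470 + 18.0) = 0.254 V.
With the supply zeroed, R₁ and R₂ appear in parallel from the tap: R_th = R₁‖R₂ = (470 × 18.0)/488.0 = 17.3 kΩ.

V_th = 0.254 V, R_th = 17.3 kΩ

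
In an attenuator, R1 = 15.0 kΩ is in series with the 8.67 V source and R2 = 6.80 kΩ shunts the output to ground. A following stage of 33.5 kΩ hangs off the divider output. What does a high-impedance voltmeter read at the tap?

V_out ≈ 2.37 V

The load sits in parallel with R2: R2‖R_L = (6.80 × 33.5) / (6.80 + 33.5) = 5.653 kΩ.
V_out = 8.67 × 5.653 / (15.0 + 5.653) = 8.67 × 5.653/20.65 = 2.37 V.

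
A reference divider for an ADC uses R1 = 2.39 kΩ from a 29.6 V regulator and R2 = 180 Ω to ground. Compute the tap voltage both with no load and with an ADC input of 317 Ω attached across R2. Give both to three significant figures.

Unloaded: 2.07 V; loaded: 1.36 V

Open-circuit: V = 29.6 × 180/(2390 + 180) = 2.07 V.
With the load, R2 becomes R2‖R_L = 114.8 Ω, so V = 29.6 × 114.8/2505 = 1.36 V.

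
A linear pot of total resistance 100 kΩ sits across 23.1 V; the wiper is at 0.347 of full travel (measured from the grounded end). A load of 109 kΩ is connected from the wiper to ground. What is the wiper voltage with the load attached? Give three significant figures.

V ≈ 6.64 V

The wiper splits the pot into (1−α)R = 65.30 kΩ above and αR = 34.70 kΩ below.
Lower section ‖ load = 26.32 kΩ.
V_wiper = 23.1 × 26.32/(65.30 + 26.32) = 6.64 V.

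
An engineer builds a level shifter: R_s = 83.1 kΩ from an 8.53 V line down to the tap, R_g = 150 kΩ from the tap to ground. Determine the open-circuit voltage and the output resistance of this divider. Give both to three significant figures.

V_th = 5.49 V, R_th = 53.5 kΩ

V_th is the open-circuit tap voltage: 8.53 × 150/(83.1 + 150) = 5.49 V.
With the supply zeroed, R_s and R_g appear in parallel from the tap: R_th = R_s‖R_g = (83.1 × 150)/233.1 = 53.5 kΩ.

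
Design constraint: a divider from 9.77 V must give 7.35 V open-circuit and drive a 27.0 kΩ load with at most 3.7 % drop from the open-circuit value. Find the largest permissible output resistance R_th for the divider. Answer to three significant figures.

Loading drop = R_th/(R_th + R_L) ≤ 0.0370, so R_th ≤ R_L · ε/(1−ε) = 27.0 kΩ × 0.0370/0.9630 = 1.04 kΩ.

R_th ≤ 1.04 kΩ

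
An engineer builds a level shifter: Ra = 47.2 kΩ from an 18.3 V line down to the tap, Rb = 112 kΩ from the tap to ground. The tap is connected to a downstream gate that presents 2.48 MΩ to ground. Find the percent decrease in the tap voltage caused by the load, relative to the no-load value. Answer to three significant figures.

1.32 %

The divider's output (Thévenin) resistance is Ra‖Rb = 33.21 kΩ.
Fractional drop under load = R_th/(R_th + R_L) = 33.21 / (33.21 + 2480) = 0.01321.
So the output falls by 1.32 %.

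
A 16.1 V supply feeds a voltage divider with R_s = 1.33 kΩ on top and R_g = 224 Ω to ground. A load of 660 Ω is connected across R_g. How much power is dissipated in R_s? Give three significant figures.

Total resistance from the source is R_s + (R_g‖R_L) = 1497 Ω, so I = 16.1/1497 Ω = 10.75 mA.
P = I²·R_s = (10.75 mA)² × 1.33 kΩ = 154 mW.

P ≈ 154 mW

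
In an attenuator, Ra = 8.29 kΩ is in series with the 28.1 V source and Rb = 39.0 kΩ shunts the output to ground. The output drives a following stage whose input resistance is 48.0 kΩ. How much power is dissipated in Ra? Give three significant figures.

Total resistance from the source is Ra + (Rb‖R_L) = 29.81 kΩ, so I = 28.1/29.81 kΩ = 0.9427 mA.
P = I²·Ra = (0.9427 mA)² × 8.29 kΩ = 7.37 mW.

P ≈ 7.37 mW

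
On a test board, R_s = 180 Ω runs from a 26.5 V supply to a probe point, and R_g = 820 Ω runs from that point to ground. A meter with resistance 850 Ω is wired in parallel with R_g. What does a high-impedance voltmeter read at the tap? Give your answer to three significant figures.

V_out ≈ 18.5 V

The load sits in parallel with R_g: R_g‖R_L = (820 × 850) / (820 + 850) = 417.4 Ω.
V_out = 26.5 × 417.4 / (180 + 417.4) = 26.5 × 417.4/597.4 = 18.5 V.
(Unloaded it would have been 21.7 V.)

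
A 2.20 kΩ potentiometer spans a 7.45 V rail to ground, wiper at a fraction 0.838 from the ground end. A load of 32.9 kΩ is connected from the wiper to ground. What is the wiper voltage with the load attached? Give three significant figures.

V ≈ 6.19 V

The wiper splits the pot into (1−α)R = 356.4 Ω above and αR = 1844 Ω below.
Lower section ‖ load = 1746 Ω.
V_wiper = 7.45 × 1746/(356.4 + 1746) = 6.19 V.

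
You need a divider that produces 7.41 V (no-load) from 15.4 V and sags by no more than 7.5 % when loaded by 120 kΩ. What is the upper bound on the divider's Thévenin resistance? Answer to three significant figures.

Loading drop = R_th/(R_th + R_L) ≤ 0.0750, so R_th ≤ R_L · ε/(1−ε) = 120 kΩ × 0.0750/0.9250 = 9.73 kΩ.

R_th ≤ 9.73 kΩ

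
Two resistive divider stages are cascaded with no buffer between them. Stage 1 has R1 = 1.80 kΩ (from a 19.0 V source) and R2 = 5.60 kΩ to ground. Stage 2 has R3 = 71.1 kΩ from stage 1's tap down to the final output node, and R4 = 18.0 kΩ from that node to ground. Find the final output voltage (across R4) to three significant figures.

Stage 2 presents R3+R4 = 89.10 kΩ as a load on stage 1's tap.
Stage 1's lower leg becomes R2‖(R3+R4) = 5.269 kΩ, so V_mid = 19.0 × 5.269/7.069 = 14.16 V.
Stage 2 is itself unloaded: V_out = V_mid × R4/(R3+R4) = 14.16 × 18.0/89.10 = 2.86 V.

V_out ≈ 2.86 V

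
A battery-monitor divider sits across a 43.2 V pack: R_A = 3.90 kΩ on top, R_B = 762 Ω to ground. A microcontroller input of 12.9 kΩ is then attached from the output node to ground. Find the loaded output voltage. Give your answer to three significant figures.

The load sits in parallel with R_B: R_B‖R_L = (762 × 12900) / (762 + 12900) = 719.5 Ω.
V_out = 43.2 × 719.5 / (3900 + 719.5) = 43.2 × 719.5/4619 = 6.73 V.

V_out ≈ 6.73 V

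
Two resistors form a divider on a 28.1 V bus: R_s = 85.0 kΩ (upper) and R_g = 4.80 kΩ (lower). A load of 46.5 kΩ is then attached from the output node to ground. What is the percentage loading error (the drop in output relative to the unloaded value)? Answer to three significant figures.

The divider's output (Thévenin) resistance is R_s‖R_g = 4.543 kΩ.
Fractional drop under load = R_th/(R_th + R_L) = 4.543 / (4.543 + 46.5) = 0.08901.
So the output falls by 8.90 %.

8.90 %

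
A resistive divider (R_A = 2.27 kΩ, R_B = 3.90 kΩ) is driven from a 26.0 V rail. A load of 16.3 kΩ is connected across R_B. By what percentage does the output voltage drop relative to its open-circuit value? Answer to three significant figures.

Unloaded V = 26.0 × 3.90/6.170 = 16.434 V.
Loaded: R_B‖R_L = 3.147 kΩ, giving V = 26.0 × 3.147/5.417 = 15.105 V.
Drop = (16.434 − 15.105) / 16.434 = 8.09 %.

8.09 %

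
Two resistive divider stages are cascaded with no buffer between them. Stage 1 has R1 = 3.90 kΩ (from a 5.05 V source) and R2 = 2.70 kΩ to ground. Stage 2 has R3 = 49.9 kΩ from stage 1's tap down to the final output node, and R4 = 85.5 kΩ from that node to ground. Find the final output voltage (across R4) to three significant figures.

V_out ≈ 1.29 V

Stage 2 presents R3+R4 = 135.4 kΩ as a load on stage 1's tap.
Stage 1's lower leg becomes R2‖(R3+R4) = 2.647 kΩ, so V_mid = 5.05 × 2.647/6.547 = 2.042 V.
Stage 2 is itself unloaded: V_out = V_mid × R4/(R3+R4) = 2.042 × 85.5/135.4 = 1.29 V.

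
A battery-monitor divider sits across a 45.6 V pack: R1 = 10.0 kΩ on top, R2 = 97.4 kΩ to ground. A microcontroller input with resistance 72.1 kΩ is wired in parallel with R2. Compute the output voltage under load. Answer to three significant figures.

V_out ≈ 36.7 V

The load sits in parallel with R2: R2‖R_L = (97.4 × 72.1) / (97.4 + 72.1) = 41.43 kΩ.
V_out = 45.6 × 41.43 / (10.0 + 41.43) = 45.6 × 41.43/51.43 = 36.7 V.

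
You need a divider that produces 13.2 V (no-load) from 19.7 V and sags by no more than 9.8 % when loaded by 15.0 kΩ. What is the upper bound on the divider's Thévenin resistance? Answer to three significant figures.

R_th ≤ 1.63 kΩ

Loading drop = R_th/(R_th + R_L) ≤ 0.0980, so R_th ≤ R_L · ε/(1−ε) = 15.0 kΩ × 0.0980/0.9020 = 1.63 kΩ.
(Any R1, R2 with R2/(R1+R2) = 0.670 and R1‖R2 ≤ 1.63 kΩ will meet the spec.)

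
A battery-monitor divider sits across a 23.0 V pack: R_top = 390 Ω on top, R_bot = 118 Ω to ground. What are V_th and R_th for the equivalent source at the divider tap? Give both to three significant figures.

V_th = 5.34 V, R_th = 90.6 Ω

V_th is the open-circuit tap voltage: 23.0 × 118/(390 + 118) = 5.34 V.
With the supply zeroed, R_top and R_bot appear in parallel from the tap: R_th = R_top‖R_bot = (390 × 118)/508.0 = 90.6 Ω.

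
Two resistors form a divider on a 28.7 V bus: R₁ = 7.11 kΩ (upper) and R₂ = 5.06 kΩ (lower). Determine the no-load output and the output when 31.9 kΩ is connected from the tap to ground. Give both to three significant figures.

Unloaded: 11.9 V; loaded: 10.9 V

Open-circuit: V = 28.7 × 5.06/(7.11 + 5.06) = 11.9 V.
With the load, R₂ becomes R₂‖R_L = 4.367 kΩ, so V = 28.7 × 4.367/11.48 = 10.9 V.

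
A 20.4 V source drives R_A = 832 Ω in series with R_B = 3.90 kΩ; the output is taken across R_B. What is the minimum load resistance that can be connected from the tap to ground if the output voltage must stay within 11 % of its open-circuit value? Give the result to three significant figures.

R_L(min) ≈ 5.55 kΩ

Output resistance R_th = R_A‖R_B = (832 × 3900)/4732 = 685.7 Ω.
The fractional drop is R_th/(R_th + R_L); requiring this ≤ 0.110 gives R_L ≥ R_th(1/0.110 − 1) = 685.7 × 8.091 = 5.55 kΩ.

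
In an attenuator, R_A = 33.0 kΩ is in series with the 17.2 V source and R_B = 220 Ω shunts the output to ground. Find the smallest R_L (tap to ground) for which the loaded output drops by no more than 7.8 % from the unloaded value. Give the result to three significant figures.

Output resistance R_th = R_A‖R_B = (33000 × 220)/33220 = 218.5 Ω.
The fractional drop is R_th/(R_th + R_L); requiring this ≤ 0.0780 gives R_L ≥ R_th(1/0.0780 − 1) = 218.5 × 11.82 = 2.58 kΩ.

R_L(min) ≈ 2.58 kΩ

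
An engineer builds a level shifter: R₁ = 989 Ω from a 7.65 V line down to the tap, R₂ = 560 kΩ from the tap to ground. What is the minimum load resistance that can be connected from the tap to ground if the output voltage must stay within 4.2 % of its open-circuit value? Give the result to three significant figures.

Output resistance R_th = R₁‖R₂ = (989 × 560000)/561000 = 987.3 Ω.
The fractional drop is R_th/(R_th + R_L); requiring this ≤ 0.0420 gives R_L ≥ R_th(1/0.0420 − 1) = 987.3 × 22.81 = 22.5 kΩ.

R_L(min) ≈ 22.5 kΩ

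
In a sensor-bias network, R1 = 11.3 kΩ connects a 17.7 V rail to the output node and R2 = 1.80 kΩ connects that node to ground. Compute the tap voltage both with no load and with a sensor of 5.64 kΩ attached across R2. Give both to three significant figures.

Open-circuit: V = 17.7 × 1.80/(11.3 + 1.80) = 2.43 V.
With the load, R2 becomes R2‖R_L = 1.365 kΩ, so V = 17.7 × 1.365/12.66 = 1.91 V.

Unloaded: 2.43 V; loaded: 1.91 V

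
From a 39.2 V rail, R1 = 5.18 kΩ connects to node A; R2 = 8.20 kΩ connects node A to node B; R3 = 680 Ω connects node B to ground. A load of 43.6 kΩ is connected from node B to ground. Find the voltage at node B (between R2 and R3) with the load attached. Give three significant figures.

V ≈ 1.87 V

At node B, R3 is in parallel with the load: R3‖R_L = 669.6 Ω.
Below node A the resistance is R2 + (R3‖R_L) = 8870 Ω, so V_A = 39.2 × 8870/14050 = 24.75 V.
Then V_B = V_A × (R3‖R_L)/(R2 + R3‖R_L) = 24.75 × 669.6/8870 = 1.87 V.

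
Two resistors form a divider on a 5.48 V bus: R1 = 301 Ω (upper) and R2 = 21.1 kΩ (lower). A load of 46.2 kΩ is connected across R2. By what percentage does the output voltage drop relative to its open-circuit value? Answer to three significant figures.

0.638 %

The divider's output (Thévenin) resistance is R1‖R2 = 296.8 Ω.
Fractional drop under load = R_th/(R_th + R_L) = 296.8 / (296.8 + 46200) = 0.006383.
So the output falls by 0.638 %.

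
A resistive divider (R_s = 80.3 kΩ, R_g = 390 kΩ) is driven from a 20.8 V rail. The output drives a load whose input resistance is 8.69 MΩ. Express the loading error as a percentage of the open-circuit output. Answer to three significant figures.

The divider's output (Thévenin) resistance is R_s‖R_g = 66.59 kΩ.
Fractional drop under load = R_th/(R_th + R_L) = 66.59 / (66.59 + 8690) = 0.007604.
So the output falls by 0.760 %.

0.760 %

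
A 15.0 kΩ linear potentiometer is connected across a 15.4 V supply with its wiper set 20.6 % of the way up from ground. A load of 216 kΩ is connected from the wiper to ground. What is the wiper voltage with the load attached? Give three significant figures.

V ≈ 3.14 V

The wiper splits the pot into (1−α)R = 11.91 kΩ above and αR = 3.090 kΩ below.
Lower section ‖ load = 3.046 kΩ.
V_wiper = 15.4 × 3.046/(11.91 + 3.046) = 3.14 V.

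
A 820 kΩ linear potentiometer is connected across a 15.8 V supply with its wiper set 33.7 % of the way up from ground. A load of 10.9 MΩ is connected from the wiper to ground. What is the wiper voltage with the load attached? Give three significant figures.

V ≈ 5.24 V

The wiper splits the pot into (1−α)R = 543.7 kΩ above and αR = 276.3 kΩ below.
Lower section ‖ load = 269.5 kΩ.
V_wiper = 15.8 × 269.5/(543.7 + 269.5) = 5.24 V.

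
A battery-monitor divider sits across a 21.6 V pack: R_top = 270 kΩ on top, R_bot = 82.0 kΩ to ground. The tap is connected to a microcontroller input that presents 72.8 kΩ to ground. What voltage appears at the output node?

The load sits in parallel with R_bot: R_bot‖R_L = (82.0 × 72.8) / (82.0 + 72.8) = 38.56 kΩ.
V_out = 21.6 × 38.56 / (270 + 38.56) = 21.6 × 38.56/308.6 = 2.70 V.
(Unloaded it would have been 5.03 V.)

V_out ≈ 2.70 V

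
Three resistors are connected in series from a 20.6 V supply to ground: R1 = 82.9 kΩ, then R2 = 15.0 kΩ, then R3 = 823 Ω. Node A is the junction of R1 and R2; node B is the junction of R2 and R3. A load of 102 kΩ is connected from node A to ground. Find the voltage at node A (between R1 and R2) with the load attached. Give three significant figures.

V ≈ 2.92 V

Below node A the series string R2+R3 = 15820 Ω sits in parallel with the 102000 Ω load: 13700 Ω.
V_A = 20.6 × 13700/(82900 + 13700) = 2.92 V.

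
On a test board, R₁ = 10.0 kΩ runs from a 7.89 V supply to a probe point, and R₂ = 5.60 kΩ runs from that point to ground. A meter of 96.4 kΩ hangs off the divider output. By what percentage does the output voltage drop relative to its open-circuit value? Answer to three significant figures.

3.59 %

The divider's output (Thévenin) resistance is R₁‖R₂ = 3.590 kΩ.
Fractional drop under load = R_th/(R_th + R_L) = 3.590 / (3.590 + 96.4) = 0.03590.
So the output falls by 3.59 %.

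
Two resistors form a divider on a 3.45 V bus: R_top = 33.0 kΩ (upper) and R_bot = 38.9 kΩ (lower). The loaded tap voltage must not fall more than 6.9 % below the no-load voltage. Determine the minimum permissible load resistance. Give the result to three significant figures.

Output resistance R_th = R_top‖R_bot = (33.0 × 38.9)/71.90 = 17.85 kΩ.
The fractional drop is R_th/(R_th + R_L); requiring this ≤ 0.0690 gives R_L ≥ R_th(1/0.0690 − 1) = 17.85 × 13.49 = 241 kΩ.

R_L(min) ≈ 241 kΩ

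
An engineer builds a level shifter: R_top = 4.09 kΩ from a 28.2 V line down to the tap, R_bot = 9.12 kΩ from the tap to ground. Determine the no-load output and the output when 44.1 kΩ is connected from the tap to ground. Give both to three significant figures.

Unloaded: 19.5 V; loaded: 18.3 V

Open-circuit: V = 28.2 × 9.12/(4.09 + 9.12) = 19.5 V.
With the load, R_bot becomes R_bot‖R_L = 7.557 kΩ, so V = 28.2 × 7.557/11.65 = 18.3 V.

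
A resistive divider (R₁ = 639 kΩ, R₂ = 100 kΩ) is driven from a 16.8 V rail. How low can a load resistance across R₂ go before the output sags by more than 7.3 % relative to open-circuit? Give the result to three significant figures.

Output resistance R_th = R₁‖R₂ = (639 × 100)/739.0 = 86.47 kΩ.
The fractional drop is R_th/(R_th + R_L); requiring this ≤ 0.0730 gives R_L ≥ R_th(1/0.0730 − 1) = 86.47 × 12.70 = 1.10 MΩ.

R_L(min) ≈ 1.10 MΩ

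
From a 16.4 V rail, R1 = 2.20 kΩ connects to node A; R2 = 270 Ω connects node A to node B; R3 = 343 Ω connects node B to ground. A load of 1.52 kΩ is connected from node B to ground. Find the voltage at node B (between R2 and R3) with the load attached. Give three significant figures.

V ≈ 1.67 V

At node B, R3 is in parallel with the load: R3‖R_L = 279.8 Ω.
Below node A the resistance is R2 + (R3‖R_L) = 549.8 Ω, so V_A = 16.4 × 549.8/2750 = 3.279 V.
Then V_B = V_A × (R3‖R_L)/(R2 + R3‖R_L) = 3.279 × 279.8/549.8 = 1.67 V.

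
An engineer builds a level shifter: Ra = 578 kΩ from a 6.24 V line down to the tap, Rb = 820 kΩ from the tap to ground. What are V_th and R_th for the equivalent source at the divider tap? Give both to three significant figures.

V_th = 3.66 V, R_th = 339 kΩ

V_th is the open-circuit tap voltage: 6.24 × 820/(578 + 820) = 3.66 V.
With the supply zeroed, Ra and Rb appear in parallel from the tap: R_th = Ra‖Rb = (578 × 820)/1398 = 339 kΩ.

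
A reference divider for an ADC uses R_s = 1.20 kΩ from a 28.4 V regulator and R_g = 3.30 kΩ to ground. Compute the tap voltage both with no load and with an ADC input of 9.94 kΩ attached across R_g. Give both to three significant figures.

Open-circuit: V = 28.4 × 3.30/(1.20 + 3.30) = 20.8 V.
With the load, R_g becomes R_g‖R_L = 2.477 kΩ, so V = 28.4 × 2.477/3.677 = 19.1 V.

Unloaded: 20.8 V; loaded: 19.1 V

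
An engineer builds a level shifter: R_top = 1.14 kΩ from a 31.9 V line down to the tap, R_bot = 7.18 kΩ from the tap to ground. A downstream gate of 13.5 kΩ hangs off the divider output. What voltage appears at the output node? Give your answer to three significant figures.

V_out ≈ 25.7 V

The load sits in parallel with R_bot: R_bot‖R_L = (7.18 × 13.5) / (7.18 + 13.5) = 4.687 kΩ.
V_out = 31.9 × 4.687 / (1.14 + 4.687) = 31.9 × 4.687/5.827 = 25.7 V.
(Unloaded it would have been 27.5 V.)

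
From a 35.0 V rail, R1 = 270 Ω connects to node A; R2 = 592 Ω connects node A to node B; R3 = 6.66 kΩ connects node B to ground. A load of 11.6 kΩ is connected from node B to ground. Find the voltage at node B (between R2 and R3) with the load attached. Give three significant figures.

V ≈ 29.1 V

At node B, R3 is in parallel with the load: R3‖R_L = 4231 Ω.
Below node A the resistance is R2 + (R3‖R_L) = 4823 Ω, so V_A = 35.0 × 4823/5093 = 33.14 V.
Then V_B = V_A × (R3‖R_L)/(R2 + R3‖R_L) = 33.14 × 4231/4823 = 29.1 V.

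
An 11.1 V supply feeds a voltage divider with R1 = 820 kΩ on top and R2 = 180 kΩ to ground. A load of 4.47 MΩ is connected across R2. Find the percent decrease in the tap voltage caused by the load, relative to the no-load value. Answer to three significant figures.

3.20 %

The divider's output (Thévenin) resistance is R1‖R2 = 147.6 kΩ.
Fractional drop under load = R_th/(R_th + R_L) = 147.6 / (147.6 + 4470) = 0.03196.
So the output falls by 3.20 %.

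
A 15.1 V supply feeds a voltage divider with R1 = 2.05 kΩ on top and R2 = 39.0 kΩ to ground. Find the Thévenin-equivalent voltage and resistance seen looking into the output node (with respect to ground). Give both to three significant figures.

V_th is the open-circuit tap voltage: 15.1 × 39.0/(2.05 + 39.0) = 14.3 V.
With the supply zeroed, R1 and R2 appear in parallel from the tap: R_th = R1‖R2 = (2.05 × 39.0)/41.05 = 1.95 kΩ.

V_th = 14.3 V, R_th = 1.95 kΩ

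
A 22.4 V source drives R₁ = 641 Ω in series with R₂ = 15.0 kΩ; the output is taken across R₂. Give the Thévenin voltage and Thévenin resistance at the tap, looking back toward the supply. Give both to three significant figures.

V_th is the open-circuit tap voltage: 22.4 × 15000/(641 + 15000) = 21.5 V.
With the supply zeroed, R₁ and R₂ appear in parallel from the tap: R_th = R₁‖R₂ = (641 × 15000)/15640 = 615 Ω.

V_th = 21.5 V, R_th = 615 Ω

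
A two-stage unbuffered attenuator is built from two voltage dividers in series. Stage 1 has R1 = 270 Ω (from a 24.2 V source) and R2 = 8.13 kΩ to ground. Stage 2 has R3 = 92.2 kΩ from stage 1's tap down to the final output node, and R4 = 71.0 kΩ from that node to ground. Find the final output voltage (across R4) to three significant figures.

V_out ≈ 10.2 V

Stage 2 presents R3+R4 = 163200 Ω as a load on stage 1's tap.
Stage 1's lower leg becomes R2‖(R3+R4) = 7744 Ω, so V_mid = 24.2 × 7744/8014 = 23.38 V.
Stage 2 is itself unloaded: V_out = V_mid × R4/(R3+R4) = 23.38 × 71000/163200 = 10.2 V.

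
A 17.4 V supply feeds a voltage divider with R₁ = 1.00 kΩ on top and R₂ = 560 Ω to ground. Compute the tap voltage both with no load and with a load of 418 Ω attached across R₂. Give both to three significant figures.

Unloaded: 6.25 V; loaded: 3.36 V

Open-circuit: V = 17.4 × 560/(1000 + 560) = 6.25 V.
With the load, R₂ becomes R₂‖R_L = 239.3 Ω, so V = 17.4 × 239.3/1239 = 3.36 V.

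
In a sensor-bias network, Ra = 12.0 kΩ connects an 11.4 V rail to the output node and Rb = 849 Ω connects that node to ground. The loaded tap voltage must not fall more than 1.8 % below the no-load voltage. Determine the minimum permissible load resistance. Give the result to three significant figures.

R_L(min) ≈ 43.3 kΩ

Output resistance R_th = Ra‖Rb = (12000 × 849)/12850 = 792.9 Ω.
The fractional drop is R_th/(R_th + R_L); requiring this ≤ 0.0180 gives R_L ≥ R_th(1/0.0180 − 1) = 792.9 × 54.56 = 43.3 kΩ.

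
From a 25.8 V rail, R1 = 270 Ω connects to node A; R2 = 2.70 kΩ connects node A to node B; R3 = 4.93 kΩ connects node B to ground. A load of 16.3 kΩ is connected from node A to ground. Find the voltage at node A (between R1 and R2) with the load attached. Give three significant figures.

V ≈ 24.5 V

Below node A the series string R2+R3 = 7630 Ω sits in parallel with the 16300 Ω load: 5197 Ω.
V_A = 25.8 × 5197/(270 + 5197) = 24.5 V.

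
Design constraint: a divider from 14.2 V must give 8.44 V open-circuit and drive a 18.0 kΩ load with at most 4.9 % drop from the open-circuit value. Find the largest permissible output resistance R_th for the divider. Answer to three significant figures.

Loading drop = R_th/(R_th + R_L) ≤ 0.0490, so R_th ≤ R_L · ε/(1−ε) = 18.0 kΩ × 0.0490/0.9510 = 927 Ω.

R_th ≤ 927 Ω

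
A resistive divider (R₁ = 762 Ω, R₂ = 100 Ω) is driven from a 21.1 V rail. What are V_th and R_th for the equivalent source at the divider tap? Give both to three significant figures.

V_th is the open-circuit tap voltage: 21.1 × 100/(762 + 100) = 2.45 V.
With the supply zeroed, R₁ and R₂ appear in parallel from the tap: R_th = R₁‖R₂ = (762 × 100)/862.0 = 88.4 Ω.

V_th = 2.45 V, R_th = 88.4 Ω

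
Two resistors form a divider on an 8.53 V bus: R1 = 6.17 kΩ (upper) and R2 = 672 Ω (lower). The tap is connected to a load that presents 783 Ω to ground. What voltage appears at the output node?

V_out ≈ 0.472 V

The load sits in parallel with R2: R2‖R_L = (672 × 783) / (672 + 783) = 361.6 Ω.
V_out = 8.53 × 361.6 / (6170 + 361.6) = 8.53 × 361.6/6532 = 0.472 V.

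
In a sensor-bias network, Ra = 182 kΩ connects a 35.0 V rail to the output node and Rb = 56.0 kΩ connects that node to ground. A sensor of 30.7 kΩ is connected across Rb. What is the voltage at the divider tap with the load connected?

The load sits in parallel with Rb: Rb‖R_L = (56.0 × 30.7) / (56.0 + 30.7) = 19.83 kΩ.
V_out = 35.0 × 19.83 / (182 + 19.83) = 35.0 × 19.83/201.8 = 3.44 V.
(Unloaded it would have been 8.24 V.)

V_out ≈ 3.44 V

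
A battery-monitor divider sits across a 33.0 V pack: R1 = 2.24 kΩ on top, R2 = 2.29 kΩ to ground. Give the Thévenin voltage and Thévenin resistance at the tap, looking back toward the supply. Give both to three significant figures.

V_th = 16.7 V, R_th = 1.13 kΩ

V_th is the open-circuit tap voltage: 33.0 × 2.29/(2.24 + 2.29) = 16.7 V.
With the supply zeroed, R1 and R2 appear in parallel from the tap: R_th = R1‖R2 = (2.24 × 2.29)/4.530 = 1.13 kΩ.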